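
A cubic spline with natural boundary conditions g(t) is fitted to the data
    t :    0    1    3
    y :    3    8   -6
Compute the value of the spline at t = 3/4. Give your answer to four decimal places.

Put m_i = g'' at the i-th knot. Here h = (1, 2) and Δ = (5, -7), so the interior equations h_(i-1)·m_(i-1) + 2(h_(i-1)+h_i)·m_i + h_i·m_(i+1) = 6(Δ_i − Δ_(i-1)) read
  1·m_0 + 6·m_1 + 2·m_2 = 6(Δ_1 - Δ_0) = -72
Natural end conditions: m_0 = m_2 = 0.
Solving the tridiagonal system: m_0 = 0, m_1 = -12, m_2 = 0.
On [0, 1], g(t) = 3 + 7·t + 0·t² - 2·t³.
With t = 3/4: g(3/4) = 237/32.

7.4063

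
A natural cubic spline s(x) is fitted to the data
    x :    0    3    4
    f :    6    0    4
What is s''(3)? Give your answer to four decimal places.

Put M_i = s'' at the i-th knot. Here h = (3, 1) and Δ = (-2, 4), so the interior equations h_(i-1)·M_(i-1) + 2(h_(i-1)+h_i)·M_i + h_i·M_(i+1) = 6(Δ_i − Δ_(i-1)) read
  3·M_0 + 8·M_1 + 1·M_2 = 6(Δ_1 - Δ_0) = 36
Natural end conditions: M_0 = M_2 = 0.
Forward elimination and back-substitution give M_0 = 0, M_1 = 9/2, M_2 = 0.

4.5000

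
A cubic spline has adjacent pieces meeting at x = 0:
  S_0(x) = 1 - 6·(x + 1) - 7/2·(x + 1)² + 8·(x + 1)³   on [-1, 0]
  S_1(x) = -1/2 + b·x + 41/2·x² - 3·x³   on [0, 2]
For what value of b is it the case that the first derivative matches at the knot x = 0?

S_0'(x) = -6 - 7·(x + 1) + 24·(x + 1)², so S_0'(0) = 11. On the right, S_1'(0) = b, so b = 11.

11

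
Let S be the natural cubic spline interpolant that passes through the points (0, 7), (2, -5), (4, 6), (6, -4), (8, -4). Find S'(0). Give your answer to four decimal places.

Put σ_i = S'' at the i-th knot. Here h = (2, 2, 2, 2) and Δ = (-6, 11/2, -5, 0), so the interior equations h_(i-1)·σ_(i-1) + 2(h_(i-1)+h_i)·σ_i + h_i·σ_(i+1) = 6(Δ_i − Δ_(i-1)) read
  2·σ_0 + 8·σ_1 + 2·σ_2 = 6(Δ_1 - Δ_0) = 69
  2·σ_1 + 8·σ_2 + 2·σ_3 = 6(Δ_2 - Δ_1) = -63
  2·σ_2 + 8·σ_3 + 2·σ_4 = 6(Δ_3 - Δ_2) = 30
Natural end conditions: σ_0 = σ_4 = 0.
Solving: σ_0 = 0, σ_1 = 1317/112, σ_2 = -351/28, σ_3 = 771/112, σ_4 = 0.
On [0, 2], S'(t) = b_0 + 2c_0·t + 3d_0·t² with b_0 = Δ_0 - h_0(2σ_0 + σ_1)/6 = -1111/112, c_0 = σ_0/2 = 0, d_0 = (σ_1 - σ_0)/(6h_0) = 439/448. So S'(0) = -1111/112.

-9.9196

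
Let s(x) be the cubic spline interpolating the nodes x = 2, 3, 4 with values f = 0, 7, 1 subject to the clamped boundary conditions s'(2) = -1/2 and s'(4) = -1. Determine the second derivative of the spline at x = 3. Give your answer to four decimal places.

Write m_i for s''(x_i). With h_i = 1, 1 and divided differences Δ_i = 7, -6, the continuity of s' gives the tridiagonal system
  1·m_0 + 4·m_1 + 1·m_2 = 6(Δ_1 - Δ_0) = -78
Clamped end conditions give two more equations: 2h_0·m_0 + h_0·m_1 = 6(Δ_0 - s'(2)) = 45 and h_1·m_1 + 2h_1·m_2 = 6(s'(4) - Δ_1) = 30.
Hence m_0 = 167/4, m_1 = -77/2, m_2 = 137/4.

-38.5000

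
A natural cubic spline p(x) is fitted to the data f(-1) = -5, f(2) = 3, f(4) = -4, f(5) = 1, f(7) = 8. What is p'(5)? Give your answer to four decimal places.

With σ_i denoting the second derivative at x_i, h_i = 3, 2, 1, 2, and Δ_i = (y_(i+1) − y_i)/h_i = 8/3, -7/2, 5, 7/2:
  3·σ_0 + 10·σ_1 + 2·σ_2 = 6(Δ_1 - Δ_0) = -37
  2·σ_1 + 6·σ_2 + 1·σ_3 = 6(Δ_2 - Δ_1) = 51
  1·σ_2 + 6·σ_3 + 2·σ_4 = 6(Δ_3 - Δ_2) = -9
Natural end conditions: σ_0 = σ_4 = 0.
Forward elimination and back-substitution give σ_0 = 0, σ_1 = -1925/326, σ_2 = 1797/163, σ_3 = -544/163, σ_4 = 0.
On [5, 7], p'(x) = b_3 + 2c_3·(x - 5) + 3d_3·(x - 5)² with b_3 = Δ_3 - h_3(2σ_3 + σ_4)/6 = 5599/978, c_3 = σ_3/2 = -272/163, d_3 = (σ_4 - σ_3)/(6h_3) = 136/489. So p'(5) = 5599/978.

5.7249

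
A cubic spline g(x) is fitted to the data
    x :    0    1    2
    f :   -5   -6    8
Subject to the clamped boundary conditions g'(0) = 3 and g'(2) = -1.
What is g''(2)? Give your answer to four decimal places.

-69.5000

Put m_i = g'' at the i-th knot. Here h = (1, 1) and Δ = (-1, 14), so the interior equations h_(i-1)·m_(i-1) + 2(h_(i-1)+h_i)·m_i + h_i·m_(i+1) = 6(Δ_i − Δ_(i-1)) read
  1·m_0 + 4·m_1 + 1·m_2 = 6(Δ_1 - Δ_0) = 90
Clamped end conditions give two more equations: 2h_0·m_0 + h_0·m_1 = 6(Δ_0 - g'(0)) = -24 and h_1·m_1 + 2h_1·m_2 = 6(g'(2) - Δ_1) = -90.
Solving the tridiagonal system: m_0 = -73/2, m_1 = 49, m_2 = -139/2.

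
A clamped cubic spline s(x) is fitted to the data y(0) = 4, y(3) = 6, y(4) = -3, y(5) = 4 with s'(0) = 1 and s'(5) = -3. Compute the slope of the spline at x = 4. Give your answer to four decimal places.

Write M_i for s''(x_i). With h_i = 3, 1, 1 and divided differences Δ_i = 2/3, -9, 7, the continuity of s' gives the tridiagonal system
  3·M_0 + 8·M_1 + 1·M_2 = 6(Δ_1 - Δ_0) = -58
  1·M_1 + 4·M_2 + 1·M_3 = 6(Δ_2 - Δ_1) = 96
Clamped end conditions give two more equations: 2h_0·M_0 + h_0·M_1 = 6(Δ_0 - s'(0)) = -2 and h_2·M_2 + 2h_2·M_3 = 6(s'(5) - Δ_2) = -60.
Solving: M_0 = 622/87, M_1 = -434/29, M_2 = 1168/29, M_3 = -1454/29.
On [4, 5], s'(x) = b_2 + 2c_2·(x - 4) + 3d_2·(x - 4)² with b_2 = Δ_2 - h_2(2M_2 + M_3)/6 = 56/29, c_2 = M_2/2 = 584/29, d_2 = (M_3 - M_2)/(6h_2) = -437/29. So s'(4) = 56/29.

1.9310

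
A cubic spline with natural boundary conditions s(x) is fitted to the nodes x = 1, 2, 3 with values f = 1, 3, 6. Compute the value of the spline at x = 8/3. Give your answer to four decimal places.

Write m_i for s''(x_i). With h_i = 1, 1 and divided differences Δ_i = 2, 3, the continuity of s' gives the tridiagonal system
  1·m_0 + 4·m_1 + 1·m_2 = 6(Δ_1 - Δ_0) = 6
Natural end conditions: m_0 = m_2 = 0.
Forward elimination and back-substitution give m_0 = 0, m_1 = 3/2, m_2 = 0.
On [2, 3], s(x) = 3 + 5/2·(x - 2) + 3/4·(x - 2)² - 1/4·(x - 2)³.
With (x - 2) = 2/3: s(8/3) = 133/27.

4.9259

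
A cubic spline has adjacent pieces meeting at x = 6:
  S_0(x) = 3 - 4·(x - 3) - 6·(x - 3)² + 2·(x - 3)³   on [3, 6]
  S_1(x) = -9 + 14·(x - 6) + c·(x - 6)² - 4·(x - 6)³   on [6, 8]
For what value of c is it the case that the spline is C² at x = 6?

S_0''(x) = -12 + 12·(x - 3), so S_0''(6) = 24. On the right, S_1''(6) = 2c, so c = 12.

12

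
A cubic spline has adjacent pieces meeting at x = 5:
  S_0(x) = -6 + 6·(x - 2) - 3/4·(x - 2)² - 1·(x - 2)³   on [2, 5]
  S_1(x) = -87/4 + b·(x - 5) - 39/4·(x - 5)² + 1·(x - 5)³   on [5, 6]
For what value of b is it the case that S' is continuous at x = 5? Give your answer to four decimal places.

S_0'(x) = 6 - 3/2·(x - 2) - 3·(x - 2)², so S_0'(5) = -51/2. On the right, S_1'(5) = b, so b = -51/2.

-25.5000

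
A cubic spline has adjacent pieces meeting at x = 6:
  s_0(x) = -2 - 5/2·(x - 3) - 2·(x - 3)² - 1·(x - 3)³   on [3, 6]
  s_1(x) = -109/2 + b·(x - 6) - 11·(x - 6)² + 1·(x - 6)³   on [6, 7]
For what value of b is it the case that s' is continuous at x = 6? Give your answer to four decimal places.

s_0'(x) = -5/2 - 4·(x - 3) - 3·(x - 3)², so s_0'(6) = -83/2. On the right, s_1'(6) = b, so b = -83/2.

-41.5000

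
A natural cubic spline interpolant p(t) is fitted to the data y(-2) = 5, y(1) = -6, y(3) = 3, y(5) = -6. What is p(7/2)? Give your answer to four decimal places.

Put m_i = p'' at the i-th knot. Here h = (3, 2, 2) and Δ = (-11/3, 9/2, -9/2), so the interior equations h_(i-1)·m_(i-1) + 2(h_(i-1)+h_i)·m_i + h_i·m_(i+1) = 6(Δ_i − Δ_(i-1)) read
  3·m_0 + 10·m_1 + 2·m_2 = 6(Δ_1 - Δ_0) = 49
  2·m_1 + 8·m_2 + 2·m_3 = 6(Δ_2 - Δ_1) = -54
Natural end conditions: m_0 = m_3 = 0.
Solving: m_0 = 0, m_1 = 125/19, m_2 = -319/38, m_3 = 0.
On [3, 5], p(t) = 3 + 125/114·(t - 3) - 319/76·(t - 3)² + 319/456·(t - 3)³.
With (t - 3) = 1/2: p(7/2) = 3145/1216.

2.5863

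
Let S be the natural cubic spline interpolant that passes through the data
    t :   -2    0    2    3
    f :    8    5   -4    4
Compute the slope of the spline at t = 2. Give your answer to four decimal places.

Let M_i = S''(x_i). Step sizes h_i = 2, 2, 1; slopes of the chords Δ_i = (y_(i+1) - y_i)/h_i = -3/2, -9/2, 8.
  2·M_0 + 8·M_1 + 2·M_2 = 6(Δ_1 - Δ_0) = -18
  2·M_1 + 6·M_2 + 1·M_3 = 6(Δ_2 - Δ_1) = 75
Natural end conditions: M_0 = M_3 = 0.
Hence M_0 = 0, M_1 = -129/22, M_2 = 159/11, M_3 = 0.
On [2, 3], S'(t) = b_2 + 2c_2·(t - 2) + 3d_2·(t - 2)² with b_2 = Δ_2 - h_2(2M_2 + M_3)/6 = 35/11, c_2 = M_2/2 = 159/22, d_2 = (M_3 - M_2)/(6h_2) = -53/22. So S'(2) = 35/11.

3.1818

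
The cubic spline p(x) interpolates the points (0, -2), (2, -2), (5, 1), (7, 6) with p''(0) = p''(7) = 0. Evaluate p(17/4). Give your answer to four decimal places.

-0.2669

Write m_i for p''(x_i). With h_i = 2, 3, 2 and divided differences Δ_i = 0, 1, 5/2, the continuity of p' gives the tridiagonal system
  2·m_0 + 10·m_1 + 3·m_2 = 6(Δ_1 - Δ_0) = 6
  3·m_1 + 10·m_2 + 2·m_3 = 6(Δ_2 - Δ_1) = 9
Natural end conditions: m_0 = m_3 = 0.
Forward elimination and back-substitution give m_0 = 0, m_1 = 33/91, m_2 = 72/91, m_3 = 0.
On [2, 5], p(x) = -2 + 22/91·(x - 2) + 33/182·(x - 2)² + 1/42·(x - 2)³.
With (x - 2) = 9/4: p(17/4) = -3109/11648.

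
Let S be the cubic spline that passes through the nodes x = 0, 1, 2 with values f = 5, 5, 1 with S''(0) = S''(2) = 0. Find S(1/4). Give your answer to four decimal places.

Write σ_i for S''(x_i). With h_i = 1, 1 and divided differences Δ_i = 0, -4, the continuity of S' gives the tridiagonal system
  1·σ_0 + 4·σ_1 + 1·σ_2 = 6(Δ_1 - Δ_0) = -24
Natural end conditions: σ_0 = σ_2 = 0.
Forward elimination and back-substitution give σ_0 = 0, σ_1 = -6, σ_2 = 0.
On [0, 1], S(x) = 5 + 1·x + 0·x² - 1·x³.
With x = 1/4: S(1/4) = 335/64.

5.2344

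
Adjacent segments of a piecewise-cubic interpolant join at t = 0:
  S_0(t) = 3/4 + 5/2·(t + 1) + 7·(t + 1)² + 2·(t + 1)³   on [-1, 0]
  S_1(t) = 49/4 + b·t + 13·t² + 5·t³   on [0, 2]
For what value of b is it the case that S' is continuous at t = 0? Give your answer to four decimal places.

22.5000

S_0'(t) = 5/2 + 14·(t + 1) + 6·(t + 1)², so S_0'(0) = 45/2. On the right, S_1'(0) = b, so b = 45/2.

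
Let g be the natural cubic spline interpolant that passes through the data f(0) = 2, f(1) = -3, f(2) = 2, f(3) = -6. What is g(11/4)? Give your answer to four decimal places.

Let M_i = g''(x_i). Step sizes h_i = 1, 1, 1; slopes of the chords Δ_i = (y_(i+1) - y_i)/h_i = -5, 5, -8.
  1·M_0 + 4·M_1 + 1·M_2 = 6(Δ_1 - Δ_0) = 60
  1·M_1 + 4·M_2 + 1·M_3 = 6(Δ_2 - Δ_1) = -78
Natural end conditions: M_0 = M_3 = 0.
Forward elimination and back-substitution give M_0 = 0, M_1 = 106/5, M_2 = -124/5, M_3 = 0.
On [2, 3], g(t) = 2 + 4/15·(t - 2) - 62/5·(t - 2)² + 62/15·(t - 2)³.
With (t - 2) = 3/4: g(11/4) = -97/32.

-3.0313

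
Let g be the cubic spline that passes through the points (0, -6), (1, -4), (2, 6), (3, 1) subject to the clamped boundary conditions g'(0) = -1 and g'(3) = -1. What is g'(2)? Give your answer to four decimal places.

1.8000

With M_i denoting the second derivative at x_i, h_i = 1, 1, 1, and Δ_i = (y_(i+1) − y_i)/h_i = 2, 10, -5:
  1·M_0 + 4·M_1 + 1·M_2 = 6(Δ_1 - Δ_0) = 48
  1·M_1 + 4·M_2 + 1·M_3 = 6(Δ_2 - Δ_1) = -90
Clamped end conditions give two more equations: 2h_0·M_0 + h_0·M_1 = 6(Δ_0 - g'(0)) = 18 and h_2·M_2 + 2h_2·M_3 = 6(g'(3) - Δ_2) = 24.
Hence M_0 = -8/5, M_1 = 106/5, M_2 = -176/5, M_3 = 148/5.
On [2, 3], g'(x) = b_2 + 2c_2·(x - 2) + 3d_2·(x - 2)² with b_2 = Δ_2 - h_2(2M_2 + M_3)/6 = 9/5, c_2 = M_2/2 = -88/5, d_2 = (M_3 - M_2)/(6h_2) = 54/5. So g'(2) = 9/5.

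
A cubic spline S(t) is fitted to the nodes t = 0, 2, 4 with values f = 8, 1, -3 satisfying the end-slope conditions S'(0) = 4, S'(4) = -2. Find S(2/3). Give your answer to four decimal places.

8.0556

Put σ_i = S'' at the i-th knot. Here h = (2, 2) and Δ = (-7/2, -2), so the interior equations h_(i-1)·σ_(i-1) + 2(h_(i-1)+h_i)·σ_i + h_i·σ_(i+1) = 6(Δ_i − Δ_(i-1)) read
  2·σ_0 + 8·σ_1 + 2·σ_2 = 6(Δ_1 - Δ_0) = 9
Clamped end conditions give two more equations: 2h_0·σ_0 + h_0·σ_1 = 6(Δ_0 - S'(0)) = -45 and h_1·σ_1 + 2h_1·σ_2 = 6(S'(4) - Δ_1) = 0.
Solving: σ_0 = -111/8, σ_1 = 21/4, σ_2 = -21/8.
On [0, 2], S(t) = 8 + 4·t - 111/16·t² + 51/32·t³.
With t = 2/3: S(2/3) = 145/18.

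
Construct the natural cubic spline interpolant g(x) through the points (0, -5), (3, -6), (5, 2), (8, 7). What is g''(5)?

Let M_i = g''(x_i). Step sizes h_i = 3, 2, 3; slopes of the chords Δ_i = (y_(i+1) - y_i)/h_i = -1/3, 4, 5/3.
  3·M_0 + 10·M_1 + 2·M_2 = 6(Δ_1 - Δ_0) = 26
  2·M_1 + 10·M_2 + 3·M_3 = 6(Δ_2 - Δ_1) = -14
Natural end conditions: M_0 = M_3 = 0.
Hence M_0 = 0, M_1 = 3, M_2 = -2, M_3 = 0.

-2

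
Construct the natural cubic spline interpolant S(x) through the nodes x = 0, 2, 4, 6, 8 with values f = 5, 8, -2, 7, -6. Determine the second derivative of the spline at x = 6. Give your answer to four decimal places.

Write m_i for S''(x_i). With h_i = 2, 2, 2, 2 and divided differences Δ_i = 3/2, -5, 9/2, -13/2, the continuity of S' gives the tridiagonal system
  2·m_0 + 8·m_1 + 2·m_2 = 6(Δ_1 - Δ_0) = -39
  2·m_1 + 8·m_2 + 2·m_3 = 6(Δ_2 - Δ_1) = 57
  2·m_2 + 8·m_3 + 2·m_4 = 6(Δ_3 - Δ_2) = -66
Natural end conditions: m_0 = m_4 = 0.
Solving the tridiagonal system: m_0 = 0, m_1 = -879/112, m_2 = 333/28, m_3 = -1257/112, m_4 = 0.

-11.2232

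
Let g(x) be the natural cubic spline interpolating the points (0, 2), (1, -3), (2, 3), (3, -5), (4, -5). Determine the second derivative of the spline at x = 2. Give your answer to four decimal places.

Let m_i = g''(x_i). Step sizes h_i = 1, 1, 1, 1; slopes of the chords Δ_i = (y_(i+1) - y_i)/h_i = -5, 6, -8, 0.
  1·m_0 + 4·m_1 + 1·m_2 = 6(Δ_1 - Δ_0) = 66
  1·m_1 + 4·m_2 + 1·m_3 = 6(Δ_2 - Δ_1) = -84
  1·m_2 + 4·m_3 + 1·m_4 = 6(Δ_3 - Δ_2) = 48
Natural end conditions: m_0 = m_4 = 0.
Solving the tridiagonal system: m_0 = 0, m_1 = 687/28, m_2 = -225/7, m_3 = 561/28, m_4 = 0.

-32.1429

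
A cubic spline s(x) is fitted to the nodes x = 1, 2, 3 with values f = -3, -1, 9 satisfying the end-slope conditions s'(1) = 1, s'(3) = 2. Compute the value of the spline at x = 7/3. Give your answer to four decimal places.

2.6667

Write m_i for s''(x_i). With h_i = 1, 1 and divided differences Δ_i = 2, 10, the continuity of s' gives the tridiagonal system
  1·m_0 + 4·m_1 + 1·m_2 = 6(Δ_1 - Δ_0) = 48
Clamped end conditions give two more equations: 2h_0·m_0 + h_0·m_1 = 6(Δ_0 - s'(1)) = 6 and h_1·m_1 + 2h_1·m_2 = 6(s'(3) - Δ_1) = -48.
Hence m_0 = -17/2, m_1 = 23, m_2 = -71/2.
On [2, 3], s(x) = -1 + 33/4·(x - 2) + 23/2·(x - 2)² - 39/4·(x - 2)³.
With (x - 2) = 1/3: s(7/3) = 8/3.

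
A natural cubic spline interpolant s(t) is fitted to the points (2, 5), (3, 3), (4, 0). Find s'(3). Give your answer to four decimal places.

Write m_i for s''(x_i). With h_i = 1, 1 and divided differences Δ_i = -2, -3, the continuity of s' gives the tridiagonal system
  1·m_0 + 4·m_1 + 1·m_2 = 6(Δ_1 - Δ_0) = -6
Natural end conditions: m_0 = m_2 = 0.
Forward elimination and back-substitution give m_0 = 0, m_1 = -3/2, m_2 = 0.
On [3, 4], s'(t) = b_1 + 2c_1·(t - 3) + 3d_1·(t - 3)² with b_1 = Δ_1 - h_1(2m_1 + m_2)/6 = -5/2, c_1 = m_1/2 = -3/4, d_1 = (m_2 - m_1)/(6h_1) = 1/4. So s'(3) = -5/2.

-2.5000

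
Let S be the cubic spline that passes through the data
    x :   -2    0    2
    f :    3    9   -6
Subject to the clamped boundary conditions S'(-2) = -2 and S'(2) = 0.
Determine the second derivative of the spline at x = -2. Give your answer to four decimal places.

Write σ_i for S''(x_i). With h_i = 2, 2 and divided differences Δ_i = 3, -15/2, the continuity of S' gives the tridiagonal system
  2·σ_0 + 8·σ_1 + 2·σ_2 = 6(Δ_1 - Δ_0) = -63
Clamped end conditions give two more equations: 2h_0·σ_0 + h_0·σ_1 = 6(Δ_0 - S'(-2)) = 30 and h_1·σ_1 + 2h_1·σ_2 = 6(S'(2) - Δ_1) = 45.
Hence σ_0 = 127/8, σ_1 = -67/4, σ_2 = 157/8.

15.8750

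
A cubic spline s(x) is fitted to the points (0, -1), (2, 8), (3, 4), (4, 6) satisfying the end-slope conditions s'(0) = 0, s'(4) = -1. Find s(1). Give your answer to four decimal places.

3.8636

With M_i denoting the second derivative at x_i, h_i = 2, 1, 1, and Δ_i = (y_(i+1) − y_i)/h_i = 9/2, -4, 2:
  2·M_0 + 6·M_1 + 1·M_2 = 6(Δ_1 - Δ_0) = -51
  1·M_1 + 4·M_2 + 1·M_3 = 6(Δ_2 - Δ_1) = 36
Clamped end conditions give two more equations: 2h_0·M_0 + h_0·M_1 = 6(Δ_0 - s'(0)) = 27 and h_2·M_2 + 2h_2·M_3 = 6(s'(4) - Δ_2) = -18.
Solving the tridiagonal system: M_0 = 329/22, M_1 = -361/22, M_2 = 193/11, M_3 = -391/22.
On [0, 2], s(x) = -1 + 0·x + 329/44·x² - 115/44·x³.
With x = 1: s(1) = 85/22.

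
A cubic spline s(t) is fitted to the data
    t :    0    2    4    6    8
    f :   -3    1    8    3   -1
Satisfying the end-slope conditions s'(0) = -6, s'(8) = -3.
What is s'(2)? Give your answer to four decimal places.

5.6250

Let M_i = s''(x_i). Step sizes h_i = 2, 2, 2, 2; slopes of the chords Δ_i = (y_(i+1) - y_i)/h_i = 2, 7/2, -5/2, -2.
  2·M_0 + 8·M_1 + 2·M_2 = 6(Δ_1 - Δ_0) = 9
  2·M_1 + 8·M_2 + 2·M_3 = 6(Δ_2 - Δ_1) = -36
  2·M_2 + 8·M_3 + 2·M_4 = 6(Δ_3 - Δ_2) = 3
Clamped end conditions give two more equations: 2h_0·M_0 + h_0·M_1 = 6(Δ_0 - s'(0)) = 48 and h_3·M_3 + 2h_3·M_4 = 6(s'(8) - Δ_3) = -6.
Forward elimination and back-substitution give M_0 = 99/8, M_1 = -3/4, M_2 = -39/8, M_3 = 9/4, M_4 = -21/8.
On [2, 4], s'(t) = b_1 + 2c_1·(t - 2) + 3d_1·(t - 2)² with b_1 = Δ_1 - h_1(2M_1 + M_2)/6 = 45/8, c_1 = M_1/2 = -3/8, d_1 = (M_2 - M_1)/(6h_1) = -11/32. So s'(2) = 45/8.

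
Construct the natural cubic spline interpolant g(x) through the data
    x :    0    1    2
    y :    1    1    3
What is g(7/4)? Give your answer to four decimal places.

Write M_i for g''(x_i). With h_i = 1, 1 and divided differences Δ_i = 0, 2, the continuity of g' gives the tridiagonal system
  1·M_0 + 4·M_1 + 1·M_2 = 6(Δ_1 - Δ_0) = 12
Natural end conditions: M_0 = M_2 = 0.
Solving: M_0 = 0, M_1 = 3, M_2 = 0.
On [1, 2], g(x) = 1 + 1·(x - 1) + 3/2·(x - 1)² - 1/2·(x - 1)³.
With (x - 1) = 3/4: g(7/4) = 305/128.

2.3828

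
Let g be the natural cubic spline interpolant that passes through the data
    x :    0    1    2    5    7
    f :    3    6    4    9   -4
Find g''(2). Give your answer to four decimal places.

6.4526

With M_i denoting the second derivative at x_i, h_i = 1, 1, 3, 2, and Δ_i = (y_(i+1) − y_i)/h_i = 3, -2, 5/3, -13/2:
  1·M_0 + 4·M_1 + 1·M_2 = 6(Δ_1 - Δ_0) = -30
  1·M_1 + 8·M_2 + 3·M_3 = 6(Δ_2 - Δ_1) = 22
  3·M_2 + 10·M_3 + 2·M_4 = 6(Δ_3 - Δ_2) = -49
Natural end conditions: M_0 = M_4 = 0.
Forward elimination and back-substitution give M_0 = 0, M_1 = -2497/274, M_2 = 884/137, M_3 = -1873/274, M_4 = 0.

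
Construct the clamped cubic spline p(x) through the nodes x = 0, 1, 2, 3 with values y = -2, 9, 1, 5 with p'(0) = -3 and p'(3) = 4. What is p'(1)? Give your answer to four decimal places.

4.2667

With M_i denoting the second derivative at x_i, h_i = 1, 1, 1, and Δ_i = (y_(i+1) − y_i)/h_i = 11, -8, 4:
  1·M_0 + 4·M_1 + 1·M_2 = 6(Δ_1 - Δ_0) = -114
  1·M_1 + 4·M_2 + 1·M_3 = 6(Δ_2 - Δ_1) = 72
Clamped end conditions give two more equations: 2h_0·M_0 + h_0·M_1 = 6(Δ_0 - p'(0)) = 84 and h_2·M_2 + 2h_2·M_3 = 6(p'(3) - Δ_2) = 0.
Forward elimination and back-substitution give M_0 = 1042/15, M_1 = -824/15, M_2 = 544/15, M_3 = -272/15.
On [1, 2], p'(x) = b_1 + 2c_1·(x - 1) + 3d_1·(x - 1)² with b_1 = Δ_1 - h_1(2M_1 + M_2)/6 = 64/15, c_1 = M_1/2 = -412/15, d_1 = (M_2 - M_1)/(6h_1) = 76/5. So p'(1) = 64/15.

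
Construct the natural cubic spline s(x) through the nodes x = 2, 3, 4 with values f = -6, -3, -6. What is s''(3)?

With m_i denoting the second derivative at x_i, h_i = 1, 1, and Δ_i = (y_(i+1) − y_i)/h_i = 3, -3:
  1·m_0 + 4·m_1 + 1·m_2 = 6(Δ_1 - Δ_0) = -36
Natural end conditions: m_0 = m_2 = 0.
Hence m_0 = 0, m_1 = -9, m_2 = 0.

-9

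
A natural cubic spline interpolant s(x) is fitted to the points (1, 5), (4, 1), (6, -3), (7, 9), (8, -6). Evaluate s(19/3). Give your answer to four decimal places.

Put m_i = s'' at the i-th knot. Here h = (3, 2, 1, 1) and Δ = (-4/3, -2, 12, -15), so the interior equations h_(i-1)·m_(i-1) + 2(h_(i-1)+h_i)·m_i + h_i·m_(i+1) = 6(Δ_i − Δ_(i-1)) read
  3·m_0 + 10·m_1 + 2·m_2 = 6(Δ_1 - Δ_0) = -4
  2·m_1 + 6·m_2 + 1·m_3 = 6(Δ_2 - Δ_1) = 84
  1·m_2 + 4·m_3 + 1·m_4 = 6(Δ_3 - Δ_2) = -162
Natural end conditions: m_0 = m_4 = 0.
Hence m_0 = 0, m_1 = -544/107, m_2 = 2506/107, m_3 = -4960/107, m_4 = 0.
On [6, 7], s(x) = -3 + 3826/321·(x - 6) + 1253/107·(x - 6)² - 3733/321·(x - 6)³.
With (x - 6) = 1/3: s(19/3) = 15977/8667.

1.8434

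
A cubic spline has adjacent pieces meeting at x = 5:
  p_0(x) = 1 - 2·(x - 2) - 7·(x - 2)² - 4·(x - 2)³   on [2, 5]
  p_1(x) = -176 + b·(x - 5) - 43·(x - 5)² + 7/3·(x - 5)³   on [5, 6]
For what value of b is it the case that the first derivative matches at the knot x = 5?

-152

p_0'(x) = -2 - 14·(x - 2) - 12·(x - 2)², so p_0'(5) = -152. On the right, p_1'(5) = b, so b = -152.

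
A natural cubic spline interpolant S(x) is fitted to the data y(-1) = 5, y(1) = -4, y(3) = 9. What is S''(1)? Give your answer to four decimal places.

8.2500

Put σ_i = S'' at the i-th knot. Here h = (2, 2) and Δ = (-9/2, 13/2), so the interior equations h_(i-1)·σ_(i-1) + 2(h_(i-1)+h_i)·σ_i + h_i·σ_(i+1) = 6(Δ_i − Δ_(i-1)) read
  2·σ_0 + 8·σ_1 + 2·σ_2 = 6(Δ_1 - Δ_0) = 66
Natural end conditions: σ_0 = σ_2 = 0.
Solving: σ_0 = 0, σ_1 = 33/4, σ_2 = 0.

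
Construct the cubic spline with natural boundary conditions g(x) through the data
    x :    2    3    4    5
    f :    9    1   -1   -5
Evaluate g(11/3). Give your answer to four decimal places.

-0.5012

Write M_i for g''(x_i). With h_i = 1, 1, 1 and divided differences Δ_i = -8, -2, -4, the continuity of g' gives the tridiagonal system
  1·M_0 + 4·M_1 + 1·M_2 = 6(Δ_1 - Δ_0) = 36
  1·M_1 + 4·M_2 + 1·M_3 = 6(Δ_2 - Δ_1) = -12
Natural end conditions: M_0 = M_3 = 0.
Hence M_0 = 0, M_1 = 52/5, M_2 = -28/5, M_3 = 0.
On [3, 4], g(x) = 1 - 68/15·(x - 3) + 26/5·(x - 3)² - 8/3·(x - 3)³.
With (x - 3) = 2/3: g(11/3) = -203/405.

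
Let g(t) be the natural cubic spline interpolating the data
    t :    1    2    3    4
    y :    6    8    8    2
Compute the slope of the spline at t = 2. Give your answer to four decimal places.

1.7333

Write σ_i for g''(x_i). With h_i = 1, 1, 1 and divided differences Δ_i = 2, 0, -6, the continuity of g' gives the tridiagonal system
  1·σ_0 + 4·σ_1 + 1·σ_2 = 6(Δ_1 - Δ_0) = -12
  1·σ_1 + 4·σ_2 + 1·σ_3 = 6(Δ_2 - Δ_1) = -36
Natural end conditions: σ_0 = σ_3 = 0.
Solving the tridiagonal system: σ_0 = 0, σ_1 = -4/5, σ_2 = -44/5, σ_3 = 0.
On [2, 3], g'(t) = b_1 + 2c_1·(t - 2) + 3d_1·(t - 2)² with b_1 = Δ_1 - h_1(2σ_1 + σ_2)/6 = 26/15, c_1 = σ_1/2 = -2/5, d_1 = (σ_2 - σ_1)/(6h_1) = -4/3. So g'(2) = 26/15.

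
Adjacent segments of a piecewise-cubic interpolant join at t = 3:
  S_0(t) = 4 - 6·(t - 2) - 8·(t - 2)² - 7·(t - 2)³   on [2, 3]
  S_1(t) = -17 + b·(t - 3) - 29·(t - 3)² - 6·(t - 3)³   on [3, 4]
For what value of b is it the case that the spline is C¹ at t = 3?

-43

S_0'(t) = -6 - 16·(t - 2) - 21·(t - 2)², so S_0'(3) = -43. On the right, S_1'(3) = b, so b = -43.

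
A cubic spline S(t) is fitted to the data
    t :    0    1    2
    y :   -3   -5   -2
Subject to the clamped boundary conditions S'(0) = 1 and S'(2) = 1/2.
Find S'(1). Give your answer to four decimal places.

Put M_i = S'' at the i-th knot. Here h = (1, 1) and Δ = (-2, 3), so the interior equations h_(i-1)·M_(i-1) + 2(h_(i-1)+h_i)·M_i + h_i·M_(i+1) = 6(Δ_i − Δ_(i-1)) read
  1·M_0 + 4·M_1 + 1·M_2 = 6(Δ_1 - Δ_0) = 30
Clamped end conditions give two more equations: 2h_0·M_0 + h_0·M_1 = 6(Δ_0 - S'(0)) = -18 and h_1·M_1 + 2h_1·M_2 = 6(S'(2) - Δ_1) = -15.
Solving the tridiagonal system: M_0 = -67/4, M_1 = 31/2, M_2 = -61/4.
On [1, 2], S'(t) = b_1 + 2c_1·(t - 1) + 3d_1·(t - 1)² with b_1 = Δ_1 - h_1(2M_1 + M_2)/6 = 3/8, c_1 = M_1/2 = 31/4, d_1 = (M_2 - M_1)/(6h_1) = -41/8. So S'(1) = 3/8.

0.3750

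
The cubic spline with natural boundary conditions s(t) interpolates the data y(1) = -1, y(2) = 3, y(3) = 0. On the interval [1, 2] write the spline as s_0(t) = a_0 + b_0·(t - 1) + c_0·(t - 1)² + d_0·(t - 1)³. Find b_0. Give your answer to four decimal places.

Write m_i for s''(x_i). With h_i = 1, 1 and divided differences Δ_i = 4, -3, the continuity of s' gives the tridiagonal system
  1·m_0 + 4·m_1 + 1·m_2 = 6(Δ_1 - Δ_0) = -42
Natural end conditions: m_0 = m_2 = 0.
Solving: m_0 = 0, m_1 = -21/2, m_2 = 0.
On [1, 2], with s_0(t) = a_0 + b_0·(t - 1) + c_0·(t - 1)² + d_0·(t - 1)³: c_0 = m_0/2 = 0, d_0 = (m_1 - m_0)/(6h_0) = -7/4, b_0 = Δ_0 - h_0(2m_0 + m_1)/6 = 23/4.

5.7500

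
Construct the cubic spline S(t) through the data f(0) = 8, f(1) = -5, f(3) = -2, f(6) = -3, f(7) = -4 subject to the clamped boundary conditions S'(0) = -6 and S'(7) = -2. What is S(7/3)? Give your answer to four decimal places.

Let σ_i = S''(x_i). Step sizes h_i = 1, 2, 3, 1; slopes of the chords Δ_i = (y_(i+1) - y_i)/h_i = -13, 3/2, -1/3, -1.
  1·σ_0 + 6·σ_1 + 2·σ_2 = 6(Δ_1 - Δ_0) = 87
  2·σ_1 + 10·σ_2 + 3·σ_3 = 6(Δ_2 - Δ_1) = -11
  3·σ_2 + 8·σ_3 + 1·σ_4 = 6(Δ_3 - Δ_2) = -4
Clamped end conditions give two more equations: 2h_0·σ_0 + h_0·σ_1 = 6(Δ_0 - S'(0)) = -42 and h_3·σ_3 + 2h_3·σ_4 = 6(S'(7) - Δ_3) = -6.
Forward elimination and back-substitution give σ_0 = -7091/222, σ_1 = 2429/111, σ_2 = -2743/444, σ_3 = 173/74, σ_4 = -617/148.
On [1, 3], S(t) = -5 - 4897/444·(t - 1) + 2429/222·(t - 1)² - 4153/1776·(t - 1)³.
With (t - 1) = 4/3: S(7/3) = -17374/2997.

-5.7971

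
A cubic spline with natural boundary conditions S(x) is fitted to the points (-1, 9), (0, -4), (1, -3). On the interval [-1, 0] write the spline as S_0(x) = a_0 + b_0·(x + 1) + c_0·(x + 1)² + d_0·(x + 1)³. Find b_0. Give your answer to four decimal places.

-16.5000

Write M_i for S''(x_i). With h_i = 1, 1 and divided differences Δ_i = -13, 1, the continuity of S' gives the tridiagonal system
  1·M_0 + 4·M_1 + 1·M_2 = 6(Δ_1 - Δ_0) = 84
Natural end conditions: M_0 = M_2 = 0.
Solving: M_0 = 0, M_1 = 21, M_2 = 0.
On [-1, 0], with S_0(x) = a_0 + b_0·(x + 1) + c_0·(x + 1)² + d_0·(x + 1)³: c_0 = M_0/2 = 0, d_0 = (M_1 - M_0)/(6h_0) = 7/2, b_0 = Δ_0 - h_0(2M_0 + M_1)/6 = -33/2.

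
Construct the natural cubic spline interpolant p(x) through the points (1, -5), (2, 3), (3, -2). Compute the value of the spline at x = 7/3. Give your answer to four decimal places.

With m_i denoting the second derivative at x_i, h_i = 1, 1, and Δ_i = (y_(i+1) − y_i)/h_i = 8, -5:
  1·m_0 + 4·m_1 + 1·m_2 = 6(Δ_1 - Δ_0) = -78
Natural end conditions: m_0 = m_2 = 0.
Solving the tridiagonal system: m_0 = 0, m_1 = -39/2, m_2 = 0.
On [2, 3], p(x) = 3 + 3/2·(x - 2) - 39/4·(x - 2)² + 13/4·(x - 2)³.
With (x - 2) = 1/3: p(7/3) = 137/54.

2.5370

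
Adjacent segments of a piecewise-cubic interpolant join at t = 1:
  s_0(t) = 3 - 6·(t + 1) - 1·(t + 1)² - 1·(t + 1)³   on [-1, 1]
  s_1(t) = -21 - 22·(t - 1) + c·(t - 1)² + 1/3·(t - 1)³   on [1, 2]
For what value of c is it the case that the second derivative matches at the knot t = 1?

-7

s_0''(t) = -2 - 6·(t + 1), so s_0''(1) = -14. On the right, s_1''(1) = 2c, so c = -7.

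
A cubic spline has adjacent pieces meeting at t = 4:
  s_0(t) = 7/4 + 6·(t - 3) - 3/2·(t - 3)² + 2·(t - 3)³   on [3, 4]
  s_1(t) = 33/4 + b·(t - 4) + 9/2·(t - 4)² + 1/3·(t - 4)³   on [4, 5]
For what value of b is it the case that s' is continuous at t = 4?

s_0'(t) = 6 - 3·(t - 3) + 6·(t - 3)², so s_0'(4) = 9. On the right, s_1'(4) = b, so b = 9.

9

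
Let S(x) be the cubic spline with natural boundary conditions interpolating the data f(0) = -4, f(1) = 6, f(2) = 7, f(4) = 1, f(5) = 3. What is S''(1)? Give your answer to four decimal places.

Write M_i for S''(x_i). With h_i = 1, 1, 2, 1 and divided differences Δ_i = 10, 1, -3, 2, the continuity of S' gives the tridiagonal system
  1·M_0 + 4·M_1 + 1·M_2 = 6(Δ_1 - Δ_0) = -54
  1·M_1 + 6·M_2 + 2·M_3 = 6(Δ_2 - Δ_1) = -24
  2·M_2 + 6·M_3 + 1·M_4 = 6(Δ_3 - Δ_2) = 30
Natural end conditions: M_0 = M_4 = 0.
Forward elimination and back-substitution give M_0 = 0, M_1 = -762/61, M_2 = -246/61, M_3 = 387/61, M_4 = 0.

-12.4918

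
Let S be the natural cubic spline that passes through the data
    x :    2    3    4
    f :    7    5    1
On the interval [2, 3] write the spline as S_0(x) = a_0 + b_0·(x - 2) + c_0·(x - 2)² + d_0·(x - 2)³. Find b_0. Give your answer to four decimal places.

-1.5000

With σ_i denoting the second derivative at x_i, h_i = 1, 1, and Δ_i = (y_(i+1) − y_i)/h_i = -2, -4:
  1·σ_0 + 4·σ_1 + 1·σ_2 = 6(Δ_1 - Δ_0) = -12
Natural end conditions: σ_0 = σ_2 = 0.
Hence σ_0 = 0, σ_1 = -3, σ_2 = 0.
On [2, 3], with S_0(x) = a_0 + b_0·(x - 2) + c_0·(x - 2)² + d_0·(x - 2)³: c_0 = σ_0/2 = 0, d_0 = (σ_1 - σ_0)/(6h_0) = -1/2, b_0 = Δ_0 - h_0(2σ_0 + σ_1)/6 = -3/2.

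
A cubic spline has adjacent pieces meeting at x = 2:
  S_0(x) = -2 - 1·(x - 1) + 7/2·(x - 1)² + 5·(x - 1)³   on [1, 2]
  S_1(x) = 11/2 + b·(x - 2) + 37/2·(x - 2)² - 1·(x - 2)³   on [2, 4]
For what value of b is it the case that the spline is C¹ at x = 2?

S_0'(x) = -1 + 7·(x - 1) + 15·(x - 1)², so S_0'(2) = 21. On the right, S_1'(2) = b, so b = 21.

21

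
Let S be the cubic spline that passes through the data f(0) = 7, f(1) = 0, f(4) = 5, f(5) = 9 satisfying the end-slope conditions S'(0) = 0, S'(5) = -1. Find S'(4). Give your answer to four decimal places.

Write M_i for S''(x_i). With h_i = 1, 3, 1 and divided differences Δ_i = -7, 5/3, 4, the continuity of S' gives the tridiagonal system
  1·M_0 + 8·M_1 + 3·M_2 = 6(Δ_1 - Δ_0) = 52
  3·M_1 + 8·M_2 + 1·M_3 = 6(Δ_2 - Δ_1) = 14
Clamped end conditions give two more equations: 2h_0·M_0 + h_0·M_1 = 6(Δ_0 - S'(0)) = -42 and h_2·M_2 + 2h_2·M_3 = 6(S'(5) - Δ_2) = -30.
Solving: M_0 = -1630/63, M_1 = 614/63, M_2 = -2/63, M_3 = -944/63.
On [4, 5], S'(t) = b_2 + 2c_2·(t - 4) + 3d_2·(t - 4)² with b_2 = Δ_2 - h_2(2M_2 + M_3)/6 = 410/63, c_2 = M_2/2 = -1/63, d_2 = (M_3 - M_2)/(6h_2) = -157/63. So S'(4) = 410/63.

6.5079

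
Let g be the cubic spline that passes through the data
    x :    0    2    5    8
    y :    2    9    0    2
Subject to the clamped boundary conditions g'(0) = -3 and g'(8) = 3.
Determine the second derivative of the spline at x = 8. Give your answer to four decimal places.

Put σ_i = g'' at the i-th knot. Here h = (2, 3, 3) and Δ = (7/2, -3, 2/3), so the interior equations h_(i-1)·σ_(i-1) + 2(h_(i-1)+h_i)·σ_i + h_i·σ_(i+1) = 6(Δ_i − Δ_(i-1)) read
  2·σ_0 + 10·σ_1 + 3·σ_2 = 6(Δ_1 - Δ_0) = -39
  3·σ_1 + 12·σ_2 + 3·σ_3 = 6(Δ_2 - Δ_1) = 22
Clamped end conditions give two more equations: 2h_0·σ_0 + h_0·σ_1 = 6(Δ_0 - g'(0)) = 39 and h_2·σ_2 + 2h_2·σ_3 = 6(g'(8) - Δ_2) = 14.
Hence σ_0 = 517/38, σ_1 = -293/38, σ_2 = 69/19, σ_3 = 59/114.

0.5175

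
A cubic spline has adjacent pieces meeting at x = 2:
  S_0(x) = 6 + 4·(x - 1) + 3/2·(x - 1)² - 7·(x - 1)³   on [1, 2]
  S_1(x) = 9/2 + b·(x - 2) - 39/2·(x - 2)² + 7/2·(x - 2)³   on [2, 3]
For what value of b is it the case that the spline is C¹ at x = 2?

S_0'(x) = 4 + 3·(x - 1) - 21·(x - 1)², so S_0'(2) = -14. On the right, S_1'(2) = b, so b = -14.

-14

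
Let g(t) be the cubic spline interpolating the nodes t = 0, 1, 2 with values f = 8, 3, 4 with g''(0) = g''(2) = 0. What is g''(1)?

9

Put m_i = g'' at the i-th knot. Here h = (1, 1) and Δ = (-5, 1), so the interior equations h_(i-1)·m_(i-1) + 2(h_(i-1)+h_i)·m_i + h_i·m_(i+1) = 6(Δ_i − Δ_(i-1)) read
  1·m_0 + 4·m_1 + 1·m_2 = 6(Δ_1 - Δ_0) = 36
Natural end conditions: m_0 = m_2 = 0.
Solving: m_0 = 0, m_1 = 9, m_2 = 0.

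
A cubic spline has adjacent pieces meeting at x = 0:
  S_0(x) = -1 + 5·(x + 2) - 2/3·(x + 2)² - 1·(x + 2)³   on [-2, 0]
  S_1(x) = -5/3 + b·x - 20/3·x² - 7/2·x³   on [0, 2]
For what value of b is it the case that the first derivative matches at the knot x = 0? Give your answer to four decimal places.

S_0'(x) = 5 - 4/3·(x + 2) - 3·(x + 2)², so S_0'(0) = -29/3. On the right, S_1'(0) = b, so b = -29/3.

-9.6667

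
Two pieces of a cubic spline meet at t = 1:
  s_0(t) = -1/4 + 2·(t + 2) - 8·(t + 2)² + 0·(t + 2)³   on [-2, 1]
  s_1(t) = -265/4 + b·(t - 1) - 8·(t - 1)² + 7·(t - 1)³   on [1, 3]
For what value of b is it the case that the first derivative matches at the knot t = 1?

-46

s_0'(t) = 2 - 16·(t + 2) + 0·(t + 2)², so s_0'(1) = -46. On the right, s_1'(1) = b, so b = -46.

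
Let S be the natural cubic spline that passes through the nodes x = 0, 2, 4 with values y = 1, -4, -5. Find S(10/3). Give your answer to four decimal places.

-4.9630

With σ_i denoting the second derivative at x_i, h_i = 2, 2, and Δ_i = (y_(i+1) − y_i)/h_i = -5/2, -1/2:
  2·σ_0 + 8·σ_1 + 2·σ_2 = 6(Δ_1 - Δ_0) = 12
Natural end conditions: σ_0 = σ_2 = 0.
Hence σ_0 = 0, σ_1 = 3/2, σ_2 = 0.
On [2, 4], S(x) = -4 - 3/2·(x - 2) + 3/4·(x - 2)² - 1/8·(x - 2)³.
With (x - 2) = 4/3: S(10/3) = -134/27.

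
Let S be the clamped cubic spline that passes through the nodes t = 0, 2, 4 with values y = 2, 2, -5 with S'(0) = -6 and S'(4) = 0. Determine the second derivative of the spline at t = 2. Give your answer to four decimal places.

-8.2500

Let m_i = S''(x_i). Step sizes h_i = 2, 2; slopes of the chords Δ_i = (y_(i+1) - y_i)/h_i = 0, -7/2.
  2·m_0 + 8·m_1 + 2·m_2 = 6(Δ_1 - Δ_0) = -21
Clamped end conditions give two more equations: 2h_0·m_0 + h_0·m_1 = 6(Δ_0 - S'(0)) = 36 and h_1·m_1 + 2h_1·m_2 = 6(S'(4) - Δ_1) = 21.
Forward elimination and back-substitution give m_0 = 105/8, m_1 = -33/4, m_2 = 75/8.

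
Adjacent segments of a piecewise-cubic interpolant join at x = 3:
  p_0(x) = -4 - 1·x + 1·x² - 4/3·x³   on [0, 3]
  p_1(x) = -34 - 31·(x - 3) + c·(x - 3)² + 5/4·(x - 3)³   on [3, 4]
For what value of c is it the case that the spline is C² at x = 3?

p_0''(x) = 2 - 8·x, so p_0''(3) = -22. On the right, p_1''(3) = 2c, so c = -11.

-11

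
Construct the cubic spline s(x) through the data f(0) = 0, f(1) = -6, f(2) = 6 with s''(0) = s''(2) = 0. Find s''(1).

27

With M_i denoting the second derivative at x_i, h_i = 1, 1, and Δ_i = (y_(i+1) − y_i)/h_i = -6, 12:
  1·M_0 + 4·M_1 + 1·M_2 = 6(Δ_1 - Δ_0) = 108
Natural end conditions: M_0 = M_2 = 0.
Solving the tridiagonal system: M_0 = 0, M_1 = 27, M_2 = 0.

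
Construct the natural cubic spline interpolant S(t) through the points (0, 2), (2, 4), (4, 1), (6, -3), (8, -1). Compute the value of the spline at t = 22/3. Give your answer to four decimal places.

-2.1376

Put M_i = S'' at the i-th knot. Here h = (2, 2, 2, 2) and Δ = (1, -3/2, -2, 1), so the interior equations h_(i-1)·M_(i-1) + 2(h_(i-1)+h_i)·M_i + h_i·M_(i+1) = 6(Δ_i − Δ_(i-1)) read
  2·M_0 + 8·M_1 + 2·M_2 = 6(Δ_1 - Δ_0) = -15
  2·M_1 + 8·M_2 + 2·M_3 = 6(Δ_2 - Δ_1) = -3
  2·M_2 + 8·M_3 + 2·M_4 = 6(Δ_3 - Δ_2) = 18
Natural end conditions: M_0 = M_4 = 0.
Forward elimination and back-substitution give M_0 = 0, M_1 = -195/112, M_2 = -15/28, M_3 = 267/112, M_4 = 0.
On [6, 8], S(t) = -3 - 33/56·(t - 6) + 267/224·(t - 6)² - 89/448·(t - 6)³.
With (t - 6) = 4/3: S(22/3) = -404/189.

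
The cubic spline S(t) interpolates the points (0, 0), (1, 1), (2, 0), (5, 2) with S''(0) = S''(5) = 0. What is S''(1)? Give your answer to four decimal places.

With M_i denoting the second derivative at x_i, h_i = 1, 1, 3, and Δ_i = (y_(i+1) − y_i)/h_i = 1, -1, 2/3:
  1·M_0 + 4·M_1 + 1·M_2 = 6(Δ_1 - Δ_0) = -12
  1·M_1 + 8·M_2 + 3·M_3 = 6(Δ_2 - Δ_1) = 10
Natural end conditions: M_0 = M_3 = 0.
Hence M_0 = 0, M_1 = -106/31, M_2 = 52/31, M_3 = 0.

-3.4194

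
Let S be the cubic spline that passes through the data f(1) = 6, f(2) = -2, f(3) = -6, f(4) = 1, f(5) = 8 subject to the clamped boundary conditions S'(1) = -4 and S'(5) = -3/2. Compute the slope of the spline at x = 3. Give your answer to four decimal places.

Write m_i for S''(x_i). With h_i = 1, 1, 1, 1 and divided differences Δ_i = -8, -4, 7, 7, the continuity of S' gives the tridiagonal system
  1·m_0 + 4·m_1 + 1·m_2 = 6(Δ_1 - Δ_0) = 24
  1·m_1 + 4·m_2 + 1·m_3 = 6(Δ_2 - Δ_1) = 66
  1·m_2 + 4·m_3 + 1·m_4 = 6(Δ_3 - Δ_2) = 0
Clamped end conditions give two more equations: 2h_0·m_0 + h_0·m_1 = 6(Δ_0 - S'(1)) = -24 and h_3·m_3 + 2h_3·m_4 = 6(S'(5) - Δ_3) = -51.
Forward elimination and back-substitution give m_0 = -121/8, m_1 = 25/4, m_2 = 113/8, m_3 = 13/4, m_4 = -217/8.
On [3, 4], S'(x) = b_2 + 2c_2·(x - 3) + 3d_2·(x - 3)² with b_2 = Δ_2 - h_2(2m_2 + m_3)/6 = 7/4, c_2 = m_2/2 = 113/16, d_2 = (m_3 - m_2)/(6h_2) = -29/16. So S'(3) = 7/4.

1.7500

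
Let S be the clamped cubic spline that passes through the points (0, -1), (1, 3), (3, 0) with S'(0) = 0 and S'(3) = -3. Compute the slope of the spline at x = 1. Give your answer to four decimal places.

3.7500

With σ_i denoting the second derivative at x_i, h_i = 1, 2, and Δ_i = (y_(i+1) − y_i)/h_i = 4, -3/2:
  1·σ_0 + 6·σ_1 + 2·σ_2 = 6(Δ_1 - Δ_0) = -33
Clamped end conditions give two more equations: 2h_0·σ_0 + h_0·σ_1 = 6(Δ_0 - S'(0)) = 24 and h_1·σ_1 + 2h_1·σ_2 = 6(S'(3) - Δ_1) = -9.
Forward elimination and back-substitution give σ_0 = 33/2, σ_1 = -9, σ_2 = 9/4.
On [1, 3], S'(x) = b_1 + 2c_1·(x - 1) + 3d_1·(x - 1)² with b_1 = Δ_1 - h_1(2σ_1 + σ_2)/6 = 15/4, c_1 = σ_1/2 = -9/2, d_1 = (σ_2 - σ_1)/(6h_1) = 15/16. So S'(1) = 15/4.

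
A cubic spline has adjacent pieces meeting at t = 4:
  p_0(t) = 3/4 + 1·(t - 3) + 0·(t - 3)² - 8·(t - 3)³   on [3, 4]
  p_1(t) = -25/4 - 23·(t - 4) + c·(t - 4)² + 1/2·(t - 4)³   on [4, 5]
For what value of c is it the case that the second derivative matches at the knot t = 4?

p_0''(t) = 0 - 48·(t - 3), so p_0''(4) = -48. On the right, p_1''(4) = 2c, so c = -24.

-24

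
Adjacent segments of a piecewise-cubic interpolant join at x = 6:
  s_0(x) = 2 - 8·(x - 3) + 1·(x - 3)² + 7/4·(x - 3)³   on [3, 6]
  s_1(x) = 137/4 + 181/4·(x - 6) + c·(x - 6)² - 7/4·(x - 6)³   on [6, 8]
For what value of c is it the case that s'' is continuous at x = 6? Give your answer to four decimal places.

s_0''(x) = 2 + 21/2·(x - 3), so s_0''(6) = 67/2. On the right, s_1''(6) = 2c, so c = 67/4.

16.7500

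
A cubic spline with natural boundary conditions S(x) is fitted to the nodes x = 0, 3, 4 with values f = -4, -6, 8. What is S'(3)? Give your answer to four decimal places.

10.3333

Let σ_i = S''(x_i). Step sizes h_i = 3, 1; slopes of the chords Δ_i = (y_(i+1) - y_i)/h_i = -2/3, 14.
  3·σ_0 + 8·σ_1 + 1·σ_2 = 6(Δ_1 - Δ_0) = 88
Natural end conditions: σ_0 = σ_2 = 0.
Solving: σ_0 = 0, σ_1 = 11, σ_2 = 0.
On [3, 4], S'(x) = b_1 + 2c_1·(x - 3) + 3d_1·(x - 3)² with b_1 = Δ_1 - h_1(2σ_1 + σ_2)/6 = 31/3, c_1 = σ_1/2 = 11/2, d_1 = (σ_2 - σ_1)/(6h_1) = -11/6. So S'(3) = 31/3.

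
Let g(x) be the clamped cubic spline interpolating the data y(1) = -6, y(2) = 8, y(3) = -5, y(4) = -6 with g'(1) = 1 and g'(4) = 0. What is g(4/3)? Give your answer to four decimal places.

-2.4691

Write σ_i for g''(x_i). With h_i = 1, 1, 1 and divided differences Δ_i = 14, -13, -1, the continuity of g' gives the tridiagonal system
  1·σ_0 + 4·σ_1 + 1·σ_2 = 6(Δ_1 - Δ_0) = -162
  1·σ_1 + 4·σ_2 + 1·σ_3 = 6(Δ_2 - Δ_1) = 72
Clamped end conditions give two more equations: 2h_0·σ_0 + h_0·σ_1 = 6(Δ_0 - g'(1)) = 78 and h_2·σ_2 + 2h_2·σ_3 = 6(g'(4) - Δ_2) = 6.
Forward elimination and back-substitution give σ_0 = 220/3, σ_1 = -206/3, σ_2 = 118/3, σ_3 = -50/3.
On [1, 2], g(x) = -6 + 1·(x - 1) + 110/3·(x - 1)² - 71/3·(x - 1)³.
With (x - 1) = 1/3: g(4/3) = -200/81.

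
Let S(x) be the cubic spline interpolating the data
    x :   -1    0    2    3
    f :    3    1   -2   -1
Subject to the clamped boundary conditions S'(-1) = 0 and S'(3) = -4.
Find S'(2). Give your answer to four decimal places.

Put M_i = S'' at the i-th knot. Here h = (1, 2, 1) and Δ = (-2, -3/2, 1), so the interior equations h_(i-1)·M_(i-1) + 2(h_(i-1)+h_i)·M_i + h_i·M_(i+1) = 6(Δ_i − Δ_(i-1)) read
  1·M_0 + 6·M_1 + 2·M_2 = 6(Δ_1 - Δ_0) = 3
  2·M_1 + 6·M_2 + 1·M_3 = 6(Δ_2 - Δ_1) = 15
Clamped end conditions give two more equations: 2h_0·M_0 + h_0·M_1 = 6(Δ_0 - S'(-1)) = -12 and h_2·M_2 + 2h_2·M_3 = 6(S'(3) - Δ_2) = -30.
Solving: M_0 = -29/5, M_1 = -2/5, M_2 = 28/5, M_3 = -89/5.
On [2, 3], S'(x) = b_2 + 2c_2·(x - 2) + 3d_2·(x - 2)² with b_2 = Δ_2 - h_2(2M_2 + M_3)/6 = 21/10, c_2 = M_2/2 = 14/5, d_2 = (M_3 - M_2)/(6h_2) = -39/10. So S'(2) = 21/10.

2.1000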